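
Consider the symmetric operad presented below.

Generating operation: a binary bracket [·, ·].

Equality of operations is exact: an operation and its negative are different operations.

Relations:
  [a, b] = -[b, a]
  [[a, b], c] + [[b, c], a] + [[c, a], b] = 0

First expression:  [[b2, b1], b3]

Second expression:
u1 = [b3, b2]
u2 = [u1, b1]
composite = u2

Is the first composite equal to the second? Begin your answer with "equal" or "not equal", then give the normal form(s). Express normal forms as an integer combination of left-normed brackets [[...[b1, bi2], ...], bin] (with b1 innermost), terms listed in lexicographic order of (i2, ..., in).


not equal — first -[[b1, b2], b3], second [[b1, b2], b3] - [[b1, b3], b2]

The first expression reduces to -[[b1, b2], b3]
The second expression reduces to [[b1, b2], b3] - [[b1, b3], b2]
No match — not equal.


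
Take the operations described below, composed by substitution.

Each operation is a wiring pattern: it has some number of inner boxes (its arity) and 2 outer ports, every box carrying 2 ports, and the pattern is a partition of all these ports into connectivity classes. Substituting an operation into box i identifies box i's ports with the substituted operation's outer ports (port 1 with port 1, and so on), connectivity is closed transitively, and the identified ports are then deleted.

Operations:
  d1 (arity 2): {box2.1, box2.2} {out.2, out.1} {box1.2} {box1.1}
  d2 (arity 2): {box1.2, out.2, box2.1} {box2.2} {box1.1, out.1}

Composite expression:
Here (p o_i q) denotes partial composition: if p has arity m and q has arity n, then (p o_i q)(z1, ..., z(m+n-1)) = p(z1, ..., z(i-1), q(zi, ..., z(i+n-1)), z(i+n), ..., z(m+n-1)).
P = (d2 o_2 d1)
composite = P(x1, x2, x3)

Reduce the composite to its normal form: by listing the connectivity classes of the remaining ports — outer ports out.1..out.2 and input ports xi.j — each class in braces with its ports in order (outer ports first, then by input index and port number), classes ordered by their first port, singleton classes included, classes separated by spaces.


Two ports join when wires chain via d2-identified ports.
after d1, the pattern on (x2, x3) reads {out.1, out.2} {x2.1} {x2.2} {x3.1, x3.2} (out.j = its outer ports)
after d2, the pattern on (x1, x2, x3) reads {out.1, x1.1} {out.2, x1.2} {x2.1} {x2.2} {x3.1, x3.2} (out.j = its outer ports)

{out.1, x1.1} {out.2, x1.2} {x2.1} {x2.2} {x3.1, x3.2}


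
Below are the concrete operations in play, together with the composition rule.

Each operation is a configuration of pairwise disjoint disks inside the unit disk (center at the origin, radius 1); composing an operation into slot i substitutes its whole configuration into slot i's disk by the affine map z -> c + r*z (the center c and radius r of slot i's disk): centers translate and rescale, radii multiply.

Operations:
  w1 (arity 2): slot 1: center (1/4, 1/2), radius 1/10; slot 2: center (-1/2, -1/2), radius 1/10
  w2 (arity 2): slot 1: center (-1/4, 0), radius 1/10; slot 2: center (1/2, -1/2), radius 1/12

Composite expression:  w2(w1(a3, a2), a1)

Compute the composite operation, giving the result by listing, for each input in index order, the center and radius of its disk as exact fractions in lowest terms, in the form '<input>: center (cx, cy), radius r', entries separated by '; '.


Below w2, radii multiply path by path; the a-disk centers shift.
for a3, the 2-step affine chain lands on center (-9/40, 1/20), radius 1/100
for a2, the 2-step affine chain lands on center (-3/10, -1/20), radius 1/100
for a1, the 1-step affine chain lands on center (1/2, -1/2), radius 1/12

a1: center (1/2, -1/2), radius 1/12; a2: center (-3/10, -1/20), radius 1/100; a3: center (-9/40, 1/20), radius 1/100


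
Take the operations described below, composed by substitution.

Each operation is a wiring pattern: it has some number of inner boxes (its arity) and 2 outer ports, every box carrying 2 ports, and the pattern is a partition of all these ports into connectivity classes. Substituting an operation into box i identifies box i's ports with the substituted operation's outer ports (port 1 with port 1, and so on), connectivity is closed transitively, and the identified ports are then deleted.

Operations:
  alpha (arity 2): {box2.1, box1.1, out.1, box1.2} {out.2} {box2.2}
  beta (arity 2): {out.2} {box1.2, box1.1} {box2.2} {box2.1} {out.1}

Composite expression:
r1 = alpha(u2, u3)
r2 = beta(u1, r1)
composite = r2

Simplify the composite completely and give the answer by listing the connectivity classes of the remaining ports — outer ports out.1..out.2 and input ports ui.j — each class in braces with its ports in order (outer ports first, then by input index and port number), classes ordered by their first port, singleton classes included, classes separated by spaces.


{out.1} {out.2} {u1.1, u1.2} {u2.1, u2.2, u3.1} {u3.2}


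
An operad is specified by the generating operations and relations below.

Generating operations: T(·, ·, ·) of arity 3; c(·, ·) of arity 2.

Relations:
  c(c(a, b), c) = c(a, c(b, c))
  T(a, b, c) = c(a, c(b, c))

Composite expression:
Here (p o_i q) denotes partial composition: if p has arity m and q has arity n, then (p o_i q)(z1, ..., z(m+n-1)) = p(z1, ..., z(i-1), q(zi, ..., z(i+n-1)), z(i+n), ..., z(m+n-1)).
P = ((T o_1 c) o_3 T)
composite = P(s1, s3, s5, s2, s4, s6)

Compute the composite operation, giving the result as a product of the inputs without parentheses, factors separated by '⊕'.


Every regrouping of T is equal, so read the s-inputs in written order.
c(s1, s3) reduces to s1 ⊕ s3
T(s5, s2, s4) reduces to s5 ⊕ s2 ⊕ s4
T(c(s1, s3), T(s5, s2, s4), s6) reduces to s1 ⊕ s3 ⊕ s5 ⊕ s2 ⊕ s4 ⊕ s6

s1 ⊕ s3 ⊕ s5 ⊕ s2 ⊕ s4 ⊕ s6


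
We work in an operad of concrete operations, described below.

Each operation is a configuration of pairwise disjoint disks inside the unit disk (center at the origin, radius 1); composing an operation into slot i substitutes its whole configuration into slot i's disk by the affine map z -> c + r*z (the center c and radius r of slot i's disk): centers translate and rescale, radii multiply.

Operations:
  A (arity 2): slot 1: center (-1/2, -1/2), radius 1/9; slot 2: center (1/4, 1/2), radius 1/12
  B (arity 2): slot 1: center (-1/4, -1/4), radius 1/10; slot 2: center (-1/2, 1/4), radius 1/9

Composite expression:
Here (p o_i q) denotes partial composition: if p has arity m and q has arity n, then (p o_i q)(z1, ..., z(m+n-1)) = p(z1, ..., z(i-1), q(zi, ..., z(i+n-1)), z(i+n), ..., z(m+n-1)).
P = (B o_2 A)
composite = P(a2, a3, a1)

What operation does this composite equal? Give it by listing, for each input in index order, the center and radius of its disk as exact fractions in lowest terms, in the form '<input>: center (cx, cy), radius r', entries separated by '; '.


Follow each a-input down from B: c' goes to c + r*c', radius to r*r'.
a2: after 1 affine step, its disk has center (-1/4, -1/4), radius 1/10
a3: after 2 affine steps, its disk has center (-5/9, 7/36), radius 1/81
a1: after 2 affine steps, its disk has center (-17/36, 11/36), radius 1/108

a1: center (-17/36, 11/36), radius 1/108; a2: center (-1/4, -1/4), radius 1/10; a3: center (-5/9, 7/36), radius 1/81


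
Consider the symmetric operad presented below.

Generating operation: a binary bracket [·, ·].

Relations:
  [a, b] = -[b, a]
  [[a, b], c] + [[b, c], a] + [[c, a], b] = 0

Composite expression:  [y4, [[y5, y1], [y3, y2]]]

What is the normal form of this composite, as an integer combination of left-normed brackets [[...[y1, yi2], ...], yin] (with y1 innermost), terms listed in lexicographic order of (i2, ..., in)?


-[[[[y1, y5], y2], y3], y4] + [[[[y1, y5], y3], y2], y4]

Left-normed coefficients sit on the y1-initial expansion words.
Composite bracket: [y4, [[y5, y1], [y3, y2]]]
Each bracket splits as ab - ba, giving 16 signed words (2^4 = 16).
The y1-initial words carry the normal form:
  the word y1y5y2y3y4 carries sign -1 and contributes -[[[[y1, y5], y2], y3], y4]
  the word y1y5y3y2y4 carries sign +1 and contributes +[[[[y1, y5], y3], y2], y4]


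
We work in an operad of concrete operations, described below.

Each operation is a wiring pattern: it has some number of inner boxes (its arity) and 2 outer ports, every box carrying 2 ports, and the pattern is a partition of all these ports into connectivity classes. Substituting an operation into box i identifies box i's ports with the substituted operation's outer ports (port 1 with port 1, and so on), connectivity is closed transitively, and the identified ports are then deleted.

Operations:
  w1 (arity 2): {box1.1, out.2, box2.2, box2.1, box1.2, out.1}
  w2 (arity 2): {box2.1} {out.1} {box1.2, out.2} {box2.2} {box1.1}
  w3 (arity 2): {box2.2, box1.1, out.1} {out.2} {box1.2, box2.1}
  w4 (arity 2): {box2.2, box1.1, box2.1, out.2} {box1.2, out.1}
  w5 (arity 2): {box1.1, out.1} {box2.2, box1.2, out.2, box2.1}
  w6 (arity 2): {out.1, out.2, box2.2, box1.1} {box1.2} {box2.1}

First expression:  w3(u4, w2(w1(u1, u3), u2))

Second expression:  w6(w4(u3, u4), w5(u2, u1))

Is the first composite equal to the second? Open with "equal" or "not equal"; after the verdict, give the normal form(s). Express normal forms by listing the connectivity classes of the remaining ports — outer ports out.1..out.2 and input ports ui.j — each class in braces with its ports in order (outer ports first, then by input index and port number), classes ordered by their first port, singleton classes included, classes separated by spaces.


not equal; first: {out.1, u1.1, u1.2, u3.1, u3.2, u4.1} {out.2} {u2.1} {u2.2} {u4.2}; second: {out.1, out.2, u1.1, u1.2, u2.2, u3.2} {u2.1} {u3.1, u4.1, u4.2}

Normal form of the first expression: {out.1, u1.1, u1.2, u3.1, u3.2, u4.1} {out.2} {u2.1} {u2.2} {u4.2}
Normal form of the second expression: {out.1, out.2, u1.1, u1.2, u2.2, u3.2} {u2.1} {u3.1, u4.1, u4.2}
They disagree, so not equal.


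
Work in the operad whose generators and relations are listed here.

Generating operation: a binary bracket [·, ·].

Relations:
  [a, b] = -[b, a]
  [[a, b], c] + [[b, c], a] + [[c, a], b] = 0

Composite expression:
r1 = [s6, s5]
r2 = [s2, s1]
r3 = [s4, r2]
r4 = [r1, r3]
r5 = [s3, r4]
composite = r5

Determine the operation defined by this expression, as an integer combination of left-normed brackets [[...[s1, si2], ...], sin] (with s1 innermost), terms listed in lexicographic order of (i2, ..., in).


-[[[[[s1, s2], s4], s5], s6], s3] + [[[[[s1, s2], s4], s6], s5], s3]

Antisymmetry and Jacobi reduce to s1-anchored left-normed brackets.
Composite bracket: [s3, [[s6, s5], [s4, [s2, s1]]]]
The bracket unfolds into 32 signed words via [a, b] = ab - ba (2^5 = 32).
Words beginning with s1 determine it all:
  the word s1s2s4s5s6s3 carries sign -1 and contributes -[[[[[s1, s2], s4], s5], s6], s3]
  the word s1s2s4s6s5s3 carries sign +1 and contributes +[[[[[s1, s2], s4], s6], s5], s3]


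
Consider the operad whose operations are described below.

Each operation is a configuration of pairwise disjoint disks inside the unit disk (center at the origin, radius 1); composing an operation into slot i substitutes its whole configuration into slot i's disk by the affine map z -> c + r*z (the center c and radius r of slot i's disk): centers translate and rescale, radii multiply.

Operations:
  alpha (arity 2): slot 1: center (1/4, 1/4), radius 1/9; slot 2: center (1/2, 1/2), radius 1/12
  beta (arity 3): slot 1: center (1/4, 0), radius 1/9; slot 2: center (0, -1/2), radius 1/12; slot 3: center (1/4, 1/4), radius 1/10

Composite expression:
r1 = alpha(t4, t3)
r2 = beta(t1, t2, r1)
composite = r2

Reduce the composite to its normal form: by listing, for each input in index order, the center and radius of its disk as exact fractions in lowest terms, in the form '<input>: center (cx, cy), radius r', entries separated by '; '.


t1: center (1/4, 0), radius 1/9; t2: center (0, -1/2), radius 1/12; t3: center (3/10, 3/10), radius 1/120; t4: center (11/40, 11/40), radius 1/90

Each t-disk chains the slot maps above it in beta; radii multiply.
for t1, the 1-step affine chain lands on center (1/4, 0), radius 1/9
for t2, the 1-step affine chain lands on center (0, -1/2), radius 1/12
for t4, the 2-step affine chain lands on center (11/40, 11/40), radius 1/90
for t3, the 2-step affine chain lands on center (3/10, 3/10), radius 1/120


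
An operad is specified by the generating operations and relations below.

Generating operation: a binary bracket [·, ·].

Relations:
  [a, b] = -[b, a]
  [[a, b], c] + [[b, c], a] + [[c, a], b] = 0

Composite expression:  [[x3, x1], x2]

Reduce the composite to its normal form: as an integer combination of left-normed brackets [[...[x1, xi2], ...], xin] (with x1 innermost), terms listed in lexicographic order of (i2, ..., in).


-[[x1, x3], x2]

In the tensor algebra, words opening x1 carry the x1-anchored form.
Composite bracket: [[x3, x1], x2]
Under [a, b] = ab - ba we get 4 signed associative words (2^2 = 4).
Words beginning with x1 determine it all:
  the word x1x3x2 carries sign -1 and contributes -[[x1, x3], x2]


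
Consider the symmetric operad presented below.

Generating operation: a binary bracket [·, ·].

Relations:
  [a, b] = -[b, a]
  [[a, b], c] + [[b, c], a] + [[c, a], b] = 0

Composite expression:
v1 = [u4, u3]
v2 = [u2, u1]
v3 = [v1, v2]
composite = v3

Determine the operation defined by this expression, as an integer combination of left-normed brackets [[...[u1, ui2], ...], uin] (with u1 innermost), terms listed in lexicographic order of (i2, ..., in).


Antisymmetry and Jacobi reduce to u1-anchored left-normed brackets.
Composite bracket: [[u4, u3], [u2, u1]]
Expanding via [a, b] = ab - ba: 8 signed words (2^3 = 8).
Collect the words opening with u1:
  the word u1u2u3u4 carries sign -1 and contributes -[[[u1, u2], u3], u4]
  the word u1u2u4u3 carries sign +1 and contributes +[[[u1, u2], u4], u3]

-[[[u1, u2], u3], u4] + [[[u1, u2], u4], u3]


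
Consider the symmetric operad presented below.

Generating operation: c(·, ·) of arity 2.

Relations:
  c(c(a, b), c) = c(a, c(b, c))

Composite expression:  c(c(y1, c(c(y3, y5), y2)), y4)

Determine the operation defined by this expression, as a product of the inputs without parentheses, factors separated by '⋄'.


y1 ⋄ y3 ⋄ y5 ⋄ y2 ⋄ y4


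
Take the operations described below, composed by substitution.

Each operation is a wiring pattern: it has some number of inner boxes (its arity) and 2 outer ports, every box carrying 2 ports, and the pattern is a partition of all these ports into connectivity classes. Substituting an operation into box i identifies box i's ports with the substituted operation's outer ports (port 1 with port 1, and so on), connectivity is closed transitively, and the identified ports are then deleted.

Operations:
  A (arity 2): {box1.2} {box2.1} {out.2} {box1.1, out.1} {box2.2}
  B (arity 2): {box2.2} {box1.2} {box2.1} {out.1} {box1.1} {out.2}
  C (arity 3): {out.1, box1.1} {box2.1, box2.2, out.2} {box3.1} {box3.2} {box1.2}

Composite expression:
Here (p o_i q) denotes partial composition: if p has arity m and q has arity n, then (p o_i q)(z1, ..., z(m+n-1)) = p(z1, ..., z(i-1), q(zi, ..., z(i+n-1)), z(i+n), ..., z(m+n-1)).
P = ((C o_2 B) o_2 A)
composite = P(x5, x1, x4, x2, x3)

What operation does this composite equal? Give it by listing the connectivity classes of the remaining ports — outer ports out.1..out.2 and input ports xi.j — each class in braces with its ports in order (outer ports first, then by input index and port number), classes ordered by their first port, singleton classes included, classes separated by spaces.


{out.1, x5.1} {out.2} {x1.1} {x1.2} {x2.1} {x2.2} {x3.1} {x3.2} {x4.1} {x4.2} {x5.2}

Two ports join when wires chain via C-identified ports.
A over (x1, x4) gives {out.1, x1.1} {out.2} {x1.2} {x4.1} {x4.2}, out.j being that stage's outer ports
B over (x1, x4, x2) gives {out.1} {out.2} {x1.1} {x1.2} {x2.1} {x2.2} {x4.1} {x4.2}, out.j being that stage's outer ports
C over (x5, x1, x4, x2, x3) gives {out.1, x5.1} {out.2} {x1.1} {x1.2} {x2.1} {x2.2} {x3.1} {x3.2} {x4.1} {x4.2} {x5.2}, out.j being that stage's outer ports


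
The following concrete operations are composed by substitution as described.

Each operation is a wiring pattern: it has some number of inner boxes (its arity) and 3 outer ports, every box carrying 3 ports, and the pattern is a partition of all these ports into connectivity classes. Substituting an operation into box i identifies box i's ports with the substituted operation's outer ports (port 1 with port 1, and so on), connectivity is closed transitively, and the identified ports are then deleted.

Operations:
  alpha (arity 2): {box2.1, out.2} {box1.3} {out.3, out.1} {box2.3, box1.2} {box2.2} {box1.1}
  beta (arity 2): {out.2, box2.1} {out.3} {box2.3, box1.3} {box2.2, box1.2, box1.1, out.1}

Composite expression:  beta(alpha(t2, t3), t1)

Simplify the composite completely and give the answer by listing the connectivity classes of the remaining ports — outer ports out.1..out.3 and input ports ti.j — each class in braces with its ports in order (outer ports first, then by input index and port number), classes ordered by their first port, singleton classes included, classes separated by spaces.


{out.1, t1.2, t1.3, t3.1} {out.2, t1.1} {out.3} {t2.1} {t2.2, t3.3} {t2.3} {t3.2}


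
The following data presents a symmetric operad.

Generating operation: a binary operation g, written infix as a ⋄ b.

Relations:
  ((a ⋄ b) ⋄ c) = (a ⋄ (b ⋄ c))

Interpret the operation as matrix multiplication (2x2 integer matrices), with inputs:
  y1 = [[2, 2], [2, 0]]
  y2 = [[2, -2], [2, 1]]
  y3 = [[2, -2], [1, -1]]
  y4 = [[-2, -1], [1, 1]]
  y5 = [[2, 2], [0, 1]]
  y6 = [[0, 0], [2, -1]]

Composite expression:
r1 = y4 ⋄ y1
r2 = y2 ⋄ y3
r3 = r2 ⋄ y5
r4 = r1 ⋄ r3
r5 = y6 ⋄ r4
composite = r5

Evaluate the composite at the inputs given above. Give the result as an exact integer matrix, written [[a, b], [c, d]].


(y4 ⋄ y1) = [[-6, -4], [4, 2]]
(y2 ⋄ y3) = [[2, -2], [5, -5]]
((y2 ⋄ y3) ⋄ y5) = [[4, 2], [10, 5]]
((y4 ⋄ y1) ⋄ ((y2 ⋄ y3) ⋄ y5)) = [[-64, -32], [36, 18]]
(y6 ⋄ ((y4 ⋄ y1) ⋄ ((y2 ⋄ y3) ⋄ y5))) = [[0, 0], [-164, -82]]

[[0, 0], [-164, -82]]


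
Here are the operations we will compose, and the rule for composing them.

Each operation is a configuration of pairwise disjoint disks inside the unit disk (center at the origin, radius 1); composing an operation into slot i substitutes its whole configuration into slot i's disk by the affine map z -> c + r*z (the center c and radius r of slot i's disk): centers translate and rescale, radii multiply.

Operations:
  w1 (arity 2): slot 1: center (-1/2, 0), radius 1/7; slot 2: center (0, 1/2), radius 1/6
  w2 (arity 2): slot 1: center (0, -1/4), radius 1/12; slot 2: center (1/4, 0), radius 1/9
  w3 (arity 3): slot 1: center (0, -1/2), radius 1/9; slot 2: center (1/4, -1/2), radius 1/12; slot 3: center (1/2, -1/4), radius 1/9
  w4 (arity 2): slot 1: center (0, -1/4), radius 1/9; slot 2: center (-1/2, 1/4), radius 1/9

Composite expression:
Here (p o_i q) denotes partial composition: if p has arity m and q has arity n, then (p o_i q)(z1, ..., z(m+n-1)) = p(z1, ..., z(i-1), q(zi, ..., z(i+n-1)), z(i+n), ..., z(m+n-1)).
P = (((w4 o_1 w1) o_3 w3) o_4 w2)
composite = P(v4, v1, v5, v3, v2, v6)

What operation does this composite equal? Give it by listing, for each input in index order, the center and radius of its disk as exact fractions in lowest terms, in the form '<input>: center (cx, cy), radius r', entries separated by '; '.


v1: center (0, -7/36), radius 1/54; v2: center (-203/432, 7/36), radius 1/972; v3: center (-17/36, 83/432), radius 1/1296; v4: center (-1/18, -1/4), radius 1/63; v5: center (-1/2, 7/36), radius 1/81; v6: center (-4/9, 2/9), radius 1/81

Affine substitution under w4: radii multiply and v-centers shift.
v4 passes through 2 substitutions, ending at center (-1/18, -1/4), radius 1/63
v1 passes through 2 substitutions, ending at center (0, -7/36), radius 1/54
v5 passes through 2 substitutions, ending at center (-1/2, 7/36), radius 1/81
v3 passes through 3 substitutions, ending at center (-17/36, 83/432), radius 1/1296
v2 passes through 3 substitutions, ending at center (-203/432, 7/36), radius 1/972
v6 passes through 2 substitutions, ending at center (-4/9, 2/9), radius 1/81


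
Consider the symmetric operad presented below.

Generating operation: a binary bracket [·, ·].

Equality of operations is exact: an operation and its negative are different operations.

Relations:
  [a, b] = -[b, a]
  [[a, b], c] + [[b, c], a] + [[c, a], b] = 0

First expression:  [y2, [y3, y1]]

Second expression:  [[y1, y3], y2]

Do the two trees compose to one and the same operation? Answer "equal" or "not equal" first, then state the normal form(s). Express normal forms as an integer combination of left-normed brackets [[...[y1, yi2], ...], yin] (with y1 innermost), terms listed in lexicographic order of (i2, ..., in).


The first expression, normalized: [[y1, y3], y2]
The second expression, normalized: [[y1, y3], y2]
Identical normal forms: equal.

equal — both sides give [[y1, y3], y2]


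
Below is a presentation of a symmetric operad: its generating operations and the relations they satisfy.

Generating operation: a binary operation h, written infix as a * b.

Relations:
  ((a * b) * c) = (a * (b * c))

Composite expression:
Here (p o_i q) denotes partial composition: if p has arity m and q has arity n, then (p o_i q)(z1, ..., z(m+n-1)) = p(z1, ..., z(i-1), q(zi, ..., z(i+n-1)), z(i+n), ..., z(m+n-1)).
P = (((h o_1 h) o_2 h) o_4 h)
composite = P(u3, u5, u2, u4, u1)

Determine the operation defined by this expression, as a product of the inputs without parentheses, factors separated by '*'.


Associativity of h dissolves the nesting; only the u-input order survives.
(u5 * u2) flattens to u5 * u2
(u3 * (u5 * u2)) flattens to u3 * u5 * u2
(u4 * u1) flattens to u4 * u1
((u3 * (u5 * u2)) * (u4 * u1)) flattens to u3 * u5 * u2 * u4 * u1

u3 * u5 * u2 * u4 * u1


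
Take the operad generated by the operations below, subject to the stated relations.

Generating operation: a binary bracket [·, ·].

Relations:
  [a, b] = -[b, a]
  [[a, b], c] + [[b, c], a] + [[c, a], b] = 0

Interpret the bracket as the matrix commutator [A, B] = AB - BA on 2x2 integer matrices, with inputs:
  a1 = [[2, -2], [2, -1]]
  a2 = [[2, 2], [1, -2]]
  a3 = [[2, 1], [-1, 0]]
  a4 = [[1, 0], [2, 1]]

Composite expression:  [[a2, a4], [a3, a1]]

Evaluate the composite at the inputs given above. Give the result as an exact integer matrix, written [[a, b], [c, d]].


[[-56, -56], [56, 56]]

[a2, a4] = [[4, 0], [-8, -4]]
[a3, a1] = [[0, -7], [-7, 0]]
[[a2, a4], [a3, a1]] = [[-56, -56], [56, 56]]


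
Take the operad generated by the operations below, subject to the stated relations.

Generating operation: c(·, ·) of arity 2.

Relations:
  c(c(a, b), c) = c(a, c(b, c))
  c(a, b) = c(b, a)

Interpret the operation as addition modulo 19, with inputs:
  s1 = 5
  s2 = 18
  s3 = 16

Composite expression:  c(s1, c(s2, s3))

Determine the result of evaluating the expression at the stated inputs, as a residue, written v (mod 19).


c(s2, s3) = 15
c(s1, c(s2, s3)) = 1

1 (mod 19)


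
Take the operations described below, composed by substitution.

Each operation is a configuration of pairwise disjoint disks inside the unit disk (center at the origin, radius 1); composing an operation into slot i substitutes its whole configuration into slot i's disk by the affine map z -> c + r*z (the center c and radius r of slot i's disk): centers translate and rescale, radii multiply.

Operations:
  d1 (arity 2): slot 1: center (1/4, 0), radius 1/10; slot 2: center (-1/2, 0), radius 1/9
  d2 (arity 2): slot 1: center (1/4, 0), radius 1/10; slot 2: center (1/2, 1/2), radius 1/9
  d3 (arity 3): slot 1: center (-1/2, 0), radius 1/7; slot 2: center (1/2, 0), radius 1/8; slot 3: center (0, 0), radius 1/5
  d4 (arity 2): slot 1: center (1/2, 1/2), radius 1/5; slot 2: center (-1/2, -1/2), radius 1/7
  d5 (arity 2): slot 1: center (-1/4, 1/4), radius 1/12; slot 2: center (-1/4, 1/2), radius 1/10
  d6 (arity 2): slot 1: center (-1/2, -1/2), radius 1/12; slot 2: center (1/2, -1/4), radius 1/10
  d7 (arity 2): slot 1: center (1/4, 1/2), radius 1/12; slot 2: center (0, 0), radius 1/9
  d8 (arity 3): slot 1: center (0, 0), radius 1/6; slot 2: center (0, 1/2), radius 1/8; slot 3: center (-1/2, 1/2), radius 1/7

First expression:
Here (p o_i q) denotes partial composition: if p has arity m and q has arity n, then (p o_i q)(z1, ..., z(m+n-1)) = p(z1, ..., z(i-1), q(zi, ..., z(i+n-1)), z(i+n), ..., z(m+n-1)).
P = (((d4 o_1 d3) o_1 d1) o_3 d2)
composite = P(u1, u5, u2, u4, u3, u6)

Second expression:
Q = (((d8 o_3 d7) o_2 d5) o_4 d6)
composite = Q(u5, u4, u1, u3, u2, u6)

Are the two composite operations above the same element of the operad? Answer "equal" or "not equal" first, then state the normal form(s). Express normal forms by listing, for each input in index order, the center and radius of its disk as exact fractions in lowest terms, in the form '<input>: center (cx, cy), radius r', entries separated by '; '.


not equal; the first gives u1: center (57/140, 1/2), radius 1/350; u2: center (97/160, 1/2), radius 1/400; u3: center (1/2, 1/2), radius 1/25; u4: center (49/80, 41/80), radius 1/360; u5: center (27/70, 1/2), radius 1/315; u6: center (-1/2, -1/2), radius 1/7 and the second u1: center (-1/32, 9/16), radius 1/80; u2: center (-11/24, 191/336), radius 1/840; u3: center (-79/168, 95/168), radius 1/1008; u4: center (-1/32, 17/32), radius 1/96; u5: center (0, 0), radius 1/6; u6: center (-1/2, 1/2), radius 1/63

In normal form, the first expression is u1: center (57/140, 1/2), radius 1/350; u2: center (97/160, 1/2), radius 1/400; u3: center (1/2, 1/2), radius 1/25; u4: center (49/80, 41/80), radius 1/360; u5: center (27/70, 1/2), radius 1/315; u6: center (-1/2, -1/2), radius 1/7
In normal form, the second expression is u1: center (-1/32, 9/16), radius 1/80; u2: center (-11/24, 191/336), radius 1/840; u3: center (-79/168, 95/168), radius 1/1008; u4: center (-1/32, 17/32), radius 1/96; u5: center (0, 0), radius 1/6; u6: center (-1/2, 1/2), radius 1/63
Distinct normal forms: not equal.


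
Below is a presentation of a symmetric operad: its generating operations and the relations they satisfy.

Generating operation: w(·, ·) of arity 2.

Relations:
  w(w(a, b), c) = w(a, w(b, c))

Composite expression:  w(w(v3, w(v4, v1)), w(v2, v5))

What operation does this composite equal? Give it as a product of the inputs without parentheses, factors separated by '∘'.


v3 ∘ v4 ∘ v1 ∘ v2 ∘ v5

Under associativity of w, the answer is the v's in reading order.
w(v4, v1) reduces to v4 ∘ v1
w(v3, w(v4, v1)) reduces to v3 ∘ v4 ∘ v1
w(v2, v5) reduces to v2 ∘ v5
w(w(v3, w(v4, v1)), w(v2, v5)) reduces to v3 ∘ v4 ∘ v1 ∘ v2 ∘ v5


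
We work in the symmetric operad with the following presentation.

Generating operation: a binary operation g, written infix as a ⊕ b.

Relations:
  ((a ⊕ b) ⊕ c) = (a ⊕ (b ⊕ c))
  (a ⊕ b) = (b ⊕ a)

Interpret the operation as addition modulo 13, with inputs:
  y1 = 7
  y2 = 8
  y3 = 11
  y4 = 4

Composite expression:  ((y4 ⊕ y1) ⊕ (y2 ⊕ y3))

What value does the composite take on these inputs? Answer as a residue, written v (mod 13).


4 (mod 13)

(y4 ⊕ y1) = 11
(y2 ⊕ y3) = 6
((y4 ⊕ y1) ⊕ (y2 ⊕ y3)) = 4


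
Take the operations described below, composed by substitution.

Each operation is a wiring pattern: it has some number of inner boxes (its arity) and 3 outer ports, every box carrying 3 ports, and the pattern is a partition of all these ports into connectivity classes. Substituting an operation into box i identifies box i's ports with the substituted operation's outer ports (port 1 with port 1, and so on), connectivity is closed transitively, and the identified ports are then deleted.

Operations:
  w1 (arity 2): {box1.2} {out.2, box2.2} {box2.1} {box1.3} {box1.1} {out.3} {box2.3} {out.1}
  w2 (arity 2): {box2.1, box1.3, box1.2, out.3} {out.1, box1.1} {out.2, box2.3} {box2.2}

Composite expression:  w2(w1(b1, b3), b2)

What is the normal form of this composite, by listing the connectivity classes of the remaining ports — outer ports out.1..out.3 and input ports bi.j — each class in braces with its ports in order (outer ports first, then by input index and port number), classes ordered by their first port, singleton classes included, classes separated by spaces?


{out.1} {out.2, b2.3} {out.3, b2.1, b3.2} {b1.1} {b1.2} {b1.3} {b2.2} {b3.1} {b3.3}

Treat the ports identified at w2 as solder joints: merge, then drop.
through w1, on inputs (b1, b3): {out.1} {out.2, b3.2} {out.3} {b1.1} {b1.2} {b1.3} {b3.1} {b3.3} (out.j = stage outer ports)
through w2, on inputs (b1, b3, b2): {out.1} {out.2, b2.3} {out.3, b2.1, b3.2} {b1.1} {b1.2} {b1.3} {b2.2} {b3.1} {b3.3} (out.j = stage outer ports)


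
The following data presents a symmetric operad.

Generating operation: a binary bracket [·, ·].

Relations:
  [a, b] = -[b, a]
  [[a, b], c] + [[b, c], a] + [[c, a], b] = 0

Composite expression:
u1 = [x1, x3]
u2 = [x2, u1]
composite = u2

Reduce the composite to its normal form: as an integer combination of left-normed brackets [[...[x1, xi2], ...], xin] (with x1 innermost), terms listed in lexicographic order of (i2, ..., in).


-[[x1, x3], x2]

Left-normed coefficients sit on the x1-initial expansion words.
Composite bracket: [x2, [x1, x3]]
Expanding via [a, b] = ab - ba: 4 signed words (2^2 = 4).
Coefficients come from the x1-initial words:
  x1x3x2 (sign -1) contributes -[[x1, x3], x2]


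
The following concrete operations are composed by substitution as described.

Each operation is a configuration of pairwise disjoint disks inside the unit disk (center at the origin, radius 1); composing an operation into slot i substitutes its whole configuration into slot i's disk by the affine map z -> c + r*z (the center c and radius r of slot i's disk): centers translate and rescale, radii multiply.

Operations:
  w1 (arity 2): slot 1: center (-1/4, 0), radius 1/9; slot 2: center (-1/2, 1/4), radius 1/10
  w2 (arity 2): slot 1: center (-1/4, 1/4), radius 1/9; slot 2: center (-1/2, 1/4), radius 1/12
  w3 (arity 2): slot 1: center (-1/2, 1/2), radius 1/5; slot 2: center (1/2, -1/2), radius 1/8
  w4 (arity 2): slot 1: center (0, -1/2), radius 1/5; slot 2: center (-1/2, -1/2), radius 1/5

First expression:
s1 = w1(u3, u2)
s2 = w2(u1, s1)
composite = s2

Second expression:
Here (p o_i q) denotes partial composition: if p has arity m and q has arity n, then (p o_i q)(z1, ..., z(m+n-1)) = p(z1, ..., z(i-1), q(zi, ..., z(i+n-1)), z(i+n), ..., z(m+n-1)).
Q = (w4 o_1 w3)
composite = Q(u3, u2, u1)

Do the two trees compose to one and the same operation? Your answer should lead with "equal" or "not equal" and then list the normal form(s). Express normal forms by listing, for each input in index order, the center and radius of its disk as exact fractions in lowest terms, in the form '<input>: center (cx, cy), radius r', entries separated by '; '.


The first composite normalizes to u1: center (-1/4, 1/4), radius 1/9; u2: center (-13/24, 13/48), radius 1/120; u3: center (-25/48, 1/4), radius 1/108
The second composite normalizes to u1: center (-1/2, -1/2), radius 1/5; u2: center (1/10, -3/5), radius 1/40; u3: center (-1/10, -2/5), radius 1/25
Distinct normal forms: not equal.

not equal — first u1: center (-1/4, 1/4), radius 1/9; u2: center (-13/24, 13/48), radius 1/120; u3: center (-25/48, 1/4), radius 1/108, second u1: center (-1/2, -1/2), radius 1/5; u2: center (1/10, -3/5), radius 1/40; u3: center (-1/10, -2/5), radius 1/25


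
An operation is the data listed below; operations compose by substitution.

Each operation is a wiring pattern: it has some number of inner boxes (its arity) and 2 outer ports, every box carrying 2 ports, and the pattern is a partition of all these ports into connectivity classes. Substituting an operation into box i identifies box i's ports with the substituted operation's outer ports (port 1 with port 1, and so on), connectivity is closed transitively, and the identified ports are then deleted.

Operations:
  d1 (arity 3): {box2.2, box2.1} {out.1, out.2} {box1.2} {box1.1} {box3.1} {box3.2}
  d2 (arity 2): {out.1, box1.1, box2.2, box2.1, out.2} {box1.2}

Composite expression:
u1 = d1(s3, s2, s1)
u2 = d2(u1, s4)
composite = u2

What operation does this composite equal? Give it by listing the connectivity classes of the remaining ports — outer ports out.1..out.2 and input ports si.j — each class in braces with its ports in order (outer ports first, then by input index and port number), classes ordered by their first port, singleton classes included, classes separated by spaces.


{out.1, out.2, s4.1, s4.2} {s1.1} {s1.2} {s2.1, s2.2} {s3.1} {s3.2}

Treat the ports identified at d2 as solder joints: merge, then drop.
after d1, the pattern on (s3, s2, s1) reads {out.1, out.2} {s1.1} {s1.2} {s2.1, s2.2} {s3.1} {s3.2} (out.j = its outer ports)
after d2, the pattern on (s3, s2, s1, s4) reads {out.1, out.2, s4.1, s4.2} {s1.1} {s1.2} {s2.1, s2.2} {s3.1} {s3.2} (out.j = its outer ports)


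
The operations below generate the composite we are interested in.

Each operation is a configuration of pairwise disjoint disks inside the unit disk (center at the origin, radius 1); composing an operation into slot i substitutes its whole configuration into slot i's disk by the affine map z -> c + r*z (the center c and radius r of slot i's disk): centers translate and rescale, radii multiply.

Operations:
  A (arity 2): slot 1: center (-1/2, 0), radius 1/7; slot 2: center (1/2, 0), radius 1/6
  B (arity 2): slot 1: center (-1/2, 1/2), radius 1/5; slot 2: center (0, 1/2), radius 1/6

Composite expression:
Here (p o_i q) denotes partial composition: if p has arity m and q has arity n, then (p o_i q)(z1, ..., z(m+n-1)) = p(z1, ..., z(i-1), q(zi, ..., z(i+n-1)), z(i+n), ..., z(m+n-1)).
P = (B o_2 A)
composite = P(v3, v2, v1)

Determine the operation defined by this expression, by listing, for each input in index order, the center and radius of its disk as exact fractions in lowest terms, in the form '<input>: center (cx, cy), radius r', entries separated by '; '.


Each v-disk chains the slot maps above it in B; radii multiply.
v3 passes through 1 substitution, ending at center (-1/2, 1/2), radius 1/5
v2 passes through 2 substitutions, ending at center (-1/12, 1/2), radius 1/42
v1 passes through 2 substitutions, ending at center (1/12, 1/2), radius 1/36

v1: center (1/12, 1/2), radius 1/36; v2: center (-1/12, 1/2), radius 1/42; v3: center (-1/2, 1/2), radius 1/5


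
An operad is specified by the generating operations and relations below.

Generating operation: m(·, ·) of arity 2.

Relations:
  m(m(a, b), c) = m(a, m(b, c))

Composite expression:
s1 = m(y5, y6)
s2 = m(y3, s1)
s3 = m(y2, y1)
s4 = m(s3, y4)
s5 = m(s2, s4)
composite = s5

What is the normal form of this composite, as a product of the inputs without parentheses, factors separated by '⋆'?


y3 ⋆ y5 ⋆ y6 ⋆ y2 ⋆ y1 ⋆ y4

Under associativity of m, the answer is the y's in reading order.
m(y5, y6) linearizes to y5 ⋆ y6
m(y3, m(y5, y6)) linearizes to y3 ⋆ y5 ⋆ y6
m(y2, y1) linearizes to y2 ⋆ y1
m(m(y2, y1), y4) linearizes to y2 ⋆ y1 ⋆ y4
m(m(y3, m(y5, y6)), m(m(y2, y1), y4)) linearizes to y3 ⋆ y5 ⋆ y6 ⋆ y2 ⋆ y1 ⋆ y4


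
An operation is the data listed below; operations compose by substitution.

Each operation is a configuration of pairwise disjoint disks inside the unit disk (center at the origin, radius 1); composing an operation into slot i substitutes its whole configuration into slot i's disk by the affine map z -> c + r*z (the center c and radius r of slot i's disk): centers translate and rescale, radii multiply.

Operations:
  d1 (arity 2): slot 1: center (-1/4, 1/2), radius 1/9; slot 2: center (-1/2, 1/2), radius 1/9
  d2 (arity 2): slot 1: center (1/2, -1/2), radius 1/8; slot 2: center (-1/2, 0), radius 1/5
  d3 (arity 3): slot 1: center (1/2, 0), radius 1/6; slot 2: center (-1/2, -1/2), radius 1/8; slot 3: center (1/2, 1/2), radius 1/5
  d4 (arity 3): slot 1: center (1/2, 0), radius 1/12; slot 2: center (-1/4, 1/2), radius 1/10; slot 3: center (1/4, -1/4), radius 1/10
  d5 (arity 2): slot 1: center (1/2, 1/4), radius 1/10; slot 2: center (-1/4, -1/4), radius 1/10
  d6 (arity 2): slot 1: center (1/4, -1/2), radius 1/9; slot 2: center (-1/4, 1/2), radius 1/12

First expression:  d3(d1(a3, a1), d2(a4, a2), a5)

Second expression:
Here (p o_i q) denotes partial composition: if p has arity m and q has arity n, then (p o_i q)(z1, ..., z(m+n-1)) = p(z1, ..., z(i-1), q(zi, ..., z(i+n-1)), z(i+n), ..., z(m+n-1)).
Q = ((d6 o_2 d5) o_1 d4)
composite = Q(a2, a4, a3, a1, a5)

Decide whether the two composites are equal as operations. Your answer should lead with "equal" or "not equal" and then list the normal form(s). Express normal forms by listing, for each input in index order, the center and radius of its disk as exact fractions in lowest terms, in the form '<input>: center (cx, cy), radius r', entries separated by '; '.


not equal — first a1: center (5/12, 1/12), radius 1/54; a2: center (-9/16, -1/2), radius 1/40; a3: center (11/24, 1/12), radius 1/54; a4: center (-7/16, -9/16), radius 1/64; a5: center (1/2, 1/2), radius 1/5, second a1: center (-5/24, 25/48), radius 1/120; a2: center (11/36, -1/2), radius 1/108; a3: center (5/18, -19/36), radius 1/90; a4: center (2/9, -4/9), radius 1/90; a5: center (-13/48, 23/48), radius 1/120

Normal form of the first expression: a1: center (5/12, 1/12), radius 1/54; a2: center (-9/16, -1/2), radius 1/40; a3: center (11/24, 1/12), radius 1/54; a4: center (-7/16, -9/16), radius 1/64; a5: center (1/2, 1/2), radius 1/5
Normal form of the second expression: a1: center (-5/24, 25/48), radius 1/120; a2: center (11/36, -1/2), radius 1/108; a3: center (5/18, -19/36), radius 1/90; a4: center (2/9, -4/9), radius 1/90; a5: center (-13/48, 23/48), radius 1/120
No match — not equal.


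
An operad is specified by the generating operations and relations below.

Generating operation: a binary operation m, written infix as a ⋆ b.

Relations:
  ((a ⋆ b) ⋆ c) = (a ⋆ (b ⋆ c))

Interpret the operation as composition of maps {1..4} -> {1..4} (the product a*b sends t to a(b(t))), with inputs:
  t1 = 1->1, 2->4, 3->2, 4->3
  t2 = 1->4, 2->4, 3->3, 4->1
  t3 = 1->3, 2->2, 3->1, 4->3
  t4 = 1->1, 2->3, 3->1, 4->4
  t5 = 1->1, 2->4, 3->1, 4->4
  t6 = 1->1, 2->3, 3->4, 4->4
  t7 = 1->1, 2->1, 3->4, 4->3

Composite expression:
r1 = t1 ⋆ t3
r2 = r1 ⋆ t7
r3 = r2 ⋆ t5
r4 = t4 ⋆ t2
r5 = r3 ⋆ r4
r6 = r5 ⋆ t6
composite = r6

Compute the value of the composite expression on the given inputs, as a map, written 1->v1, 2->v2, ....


1->1, 2->2, 3->2, 4->2


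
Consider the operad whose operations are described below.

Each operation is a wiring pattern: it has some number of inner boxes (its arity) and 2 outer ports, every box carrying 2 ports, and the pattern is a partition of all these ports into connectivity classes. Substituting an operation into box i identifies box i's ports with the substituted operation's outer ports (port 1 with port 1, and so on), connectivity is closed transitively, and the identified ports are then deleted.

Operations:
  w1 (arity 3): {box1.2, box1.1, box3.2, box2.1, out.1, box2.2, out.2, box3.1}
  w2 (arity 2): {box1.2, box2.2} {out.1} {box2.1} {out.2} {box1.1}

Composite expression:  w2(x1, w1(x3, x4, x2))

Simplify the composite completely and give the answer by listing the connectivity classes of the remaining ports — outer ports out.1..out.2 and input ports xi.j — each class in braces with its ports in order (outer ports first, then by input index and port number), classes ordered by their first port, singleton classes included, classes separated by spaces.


Two ports join when wires chain via w2-identified ports.
after w1, the pattern on (x3, x4, x2) reads {out.1, out.2, x2.1, x2.2, x3.1, x3.2, x4.1, x4.2} (out.j = its outer ports)
after w2, the pattern on (x1, x3, x4, x2) reads {out.1} {out.2} {x1.1} {x1.2, x2.1, x2.2, x3.1, x3.2, x4.1, x4.2} (out.j = its outer ports)

{out.1} {out.2} {x1.1} {x1.2, x2.1, x2.2, x3.1, x3.2, x4.1, x4.2}
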